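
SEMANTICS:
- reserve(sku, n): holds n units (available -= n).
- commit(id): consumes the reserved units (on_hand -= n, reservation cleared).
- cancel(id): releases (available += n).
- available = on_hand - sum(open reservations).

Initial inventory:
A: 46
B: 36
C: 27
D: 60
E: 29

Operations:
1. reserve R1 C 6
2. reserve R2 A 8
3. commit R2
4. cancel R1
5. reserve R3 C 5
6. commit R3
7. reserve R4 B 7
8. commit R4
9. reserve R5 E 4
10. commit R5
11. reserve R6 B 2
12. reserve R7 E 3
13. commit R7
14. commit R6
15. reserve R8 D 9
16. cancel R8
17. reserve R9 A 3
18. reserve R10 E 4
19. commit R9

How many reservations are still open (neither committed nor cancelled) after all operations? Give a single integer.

Answer: 1

Derivation:
Step 1: reserve R1 C 6 -> on_hand[A=46 B=36 C=27 D=60 E=29] avail[A=46 B=36 C=21 D=60 E=29] open={R1}
Step 2: reserve R2 A 8 -> on_hand[A=46 B=36 C=27 D=60 E=29] avail[A=38 B=36 C=21 D=60 E=29] open={R1,R2}
Step 3: commit R2 -> on_hand[A=38 B=36 C=27 D=60 E=29] avail[A=38 B=36 C=21 D=60 E=29] open={R1}
Step 4: cancel R1 -> on_hand[A=38 B=36 C=27 D=60 E=29] avail[A=38 B=36 C=27 D=60 E=29] open={}
Step 5: reserve R3 C 5 -> on_hand[A=38 B=36 C=27 D=60 E=29] avail[A=38 B=36 C=22 D=60 E=29] open={R3}
Step 6: commit R3 -> on_hand[A=38 B=36 C=22 D=60 E=29] avail[A=38 B=36 C=22 D=60 E=29] open={}
Step 7: reserve R4 B 7 -> on_hand[A=38 B=36 C=22 D=60 E=29] avail[A=38 B=29 C=22 D=60 E=29] open={R4}
Step 8: commit R4 -> on_hand[A=38 B=29 C=22 D=60 E=29] avail[A=38 B=29 C=22 D=60 E=29] open={}
Step 9: reserve R5 E 4 -> on_hand[A=38 B=29 C=22 D=60 E=29] avail[A=38 B=29 C=22 D=60 E=25] open={R5}
Step 10: commit R5 -> on_hand[A=38 B=29 C=22 D=60 E=25] avail[A=38 B=29 C=22 D=60 E=25] open={}
Step 11: reserve R6 B 2 -> on_hand[A=38 B=29 C=22 D=60 E=25] avail[A=38 B=27 C=22 D=60 E=25] open={R6}
Step 12: reserve R7 E 3 -> on_hand[A=38 B=29 C=22 D=60 E=25] avail[A=38 B=27 C=22 D=60 E=22] open={R6,R7}
Step 13: commit R7 -> on_hand[A=38 B=29 C=22 D=60 E=22] avail[A=38 B=27 C=22 D=60 E=22] open={R6}
Step 14: commit R6 -> on_hand[A=38 B=27 C=22 D=60 E=22] avail[A=38 B=27 C=22 D=60 E=22] open={}
Step 15: reserve R8 D 9 -> on_hand[A=38 B=27 C=22 D=60 E=22] avail[A=38 B=27 C=22 D=51 E=22] open={R8}
Step 16: cancel R8 -> on_hand[A=38 B=27 C=22 D=60 E=22] avail[A=38 B=27 C=22 D=60 E=22] open={}
Step 17: reserve R9 A 3 -> on_hand[A=38 B=27 C=22 D=60 E=22] avail[A=35 B=27 C=22 D=60 E=22] open={R9}
Step 18: reserve R10 E 4 -> on_hand[A=38 B=27 C=22 D=60 E=22] avail[A=35 B=27 C=22 D=60 E=18] open={R10,R9}
Step 19: commit R9 -> on_hand[A=35 B=27 C=22 D=60 E=22] avail[A=35 B=27 C=22 D=60 E=18] open={R10}
Open reservations: ['R10'] -> 1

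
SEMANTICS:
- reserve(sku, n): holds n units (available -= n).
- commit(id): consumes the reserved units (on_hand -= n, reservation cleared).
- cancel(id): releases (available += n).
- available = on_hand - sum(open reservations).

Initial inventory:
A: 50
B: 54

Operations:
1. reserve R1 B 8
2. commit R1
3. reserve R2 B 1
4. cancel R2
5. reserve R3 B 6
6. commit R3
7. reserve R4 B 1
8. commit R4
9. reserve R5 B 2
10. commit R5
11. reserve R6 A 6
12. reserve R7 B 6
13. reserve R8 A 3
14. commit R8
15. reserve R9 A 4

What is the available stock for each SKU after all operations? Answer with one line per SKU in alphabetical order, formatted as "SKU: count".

Step 1: reserve R1 B 8 -> on_hand[A=50 B=54] avail[A=50 B=46] open={R1}
Step 2: commit R1 -> on_hand[A=50 B=46] avail[A=50 B=46] open={}
Step 3: reserve R2 B 1 -> on_hand[A=50 B=46] avail[A=50 B=45] open={R2}
Step 4: cancel R2 -> on_hand[A=50 B=46] avail[A=50 B=46] open={}
Step 5: reserve R3 B 6 -> on_hand[A=50 B=46] avail[A=50 B=40] open={R3}
Step 6: commit R3 -> on_hand[A=50 B=40] avail[A=50 B=40] open={}
Step 7: reserve R4 B 1 -> on_hand[A=50 B=40] avail[A=50 B=39] open={R4}
Step 8: commit R4 -> on_hand[A=50 B=39] avail[A=50 B=39] open={}
Step 9: reserve R5 B 2 -> on_hand[A=50 B=39] avail[A=50 B=37] open={R5}
Step 10: commit R5 -> on_hand[A=50 B=37] avail[A=50 B=37] open={}
Step 11: reserve R6 A 6 -> on_hand[A=50 B=37] avail[A=44 B=37] open={R6}
Step 12: reserve R7 B 6 -> on_hand[A=50 B=37] avail[A=44 B=31] open={R6,R7}
Step 13: reserve R8 A 3 -> on_hand[A=50 B=37] avail[A=41 B=31] open={R6,R7,R8}
Step 14: commit R8 -> on_hand[A=47 B=37] avail[A=41 B=31] open={R6,R7}
Step 15: reserve R9 A 4 -> on_hand[A=47 B=37] avail[A=37 B=31] open={R6,R7,R9}

Answer: A: 37
B: 31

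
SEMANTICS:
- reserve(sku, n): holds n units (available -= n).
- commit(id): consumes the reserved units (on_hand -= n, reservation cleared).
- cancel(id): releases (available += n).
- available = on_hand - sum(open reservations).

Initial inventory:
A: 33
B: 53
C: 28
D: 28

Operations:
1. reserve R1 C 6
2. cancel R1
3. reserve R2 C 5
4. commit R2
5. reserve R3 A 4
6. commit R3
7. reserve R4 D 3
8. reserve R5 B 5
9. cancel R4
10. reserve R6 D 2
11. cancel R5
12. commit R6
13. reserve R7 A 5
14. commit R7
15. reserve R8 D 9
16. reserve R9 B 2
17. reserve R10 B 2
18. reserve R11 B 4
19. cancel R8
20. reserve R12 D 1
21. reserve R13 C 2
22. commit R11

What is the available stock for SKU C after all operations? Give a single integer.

Answer: 21

Derivation:
Step 1: reserve R1 C 6 -> on_hand[A=33 B=53 C=28 D=28] avail[A=33 B=53 C=22 D=28] open={R1}
Step 2: cancel R1 -> on_hand[A=33 B=53 C=28 D=28] avail[A=33 B=53 C=28 D=28] open={}
Step 3: reserve R2 C 5 -> on_hand[A=33 B=53 C=28 D=28] avail[A=33 B=53 C=23 D=28] open={R2}
Step 4: commit R2 -> on_hand[A=33 B=53 C=23 D=28] avail[A=33 B=53 C=23 D=28] open={}
Step 5: reserve R3 A 4 -> on_hand[A=33 B=53 C=23 D=28] avail[A=29 B=53 C=23 D=28] open={R3}
Step 6: commit R3 -> on_hand[A=29 B=53 C=23 D=28] avail[A=29 B=53 C=23 D=28] open={}
Step 7: reserve R4 D 3 -> on_hand[A=29 B=53 C=23 D=28] avail[A=29 B=53 C=23 D=25] open={R4}
Step 8: reserve R5 B 5 -> on_hand[A=29 B=53 C=23 D=28] avail[A=29 B=48 C=23 D=25] open={R4,R5}
Step 9: cancel R4 -> on_hand[A=29 B=53 C=23 D=28] avail[A=29 B=48 C=23 D=28] open={R5}
Step 10: reserve R6 D 2 -> on_hand[A=29 B=53 C=23 D=28] avail[A=29 B=48 C=23 D=26] open={R5,R6}
Step 11: cancel R5 -> on_hand[A=29 B=53 C=23 D=28] avail[A=29 B=53 C=23 D=26] open={R6}
Step 12: commit R6 -> on_hand[A=29 B=53 C=23 D=26] avail[A=29 B=53 C=23 D=26] open={}
Step 13: reserve R7 A 5 -> on_hand[A=29 B=53 C=23 D=26] avail[A=24 B=53 C=23 D=26] open={R7}
Step 14: commit R7 -> on_hand[A=24 B=53 C=23 D=26] avail[A=24 B=53 C=23 D=26] open={}
Step 15: reserve R8 D 9 -> on_hand[A=24 B=53 C=23 D=26] avail[A=24 B=53 C=23 D=17] open={R8}
Step 16: reserve R9 B 2 -> on_hand[A=24 B=53 C=23 D=26] avail[A=24 B=51 C=23 D=17] open={R8,R9}
Step 17: reserve R10 B 2 -> on_hand[A=24 B=53 C=23 D=26] avail[A=24 B=49 C=23 D=17] open={R10,R8,R9}
Step 18: reserve R11 B 4 -> on_hand[A=24 B=53 C=23 D=26] avail[A=24 B=45 C=23 D=17] open={R10,R11,R8,R9}
Step 19: cancel R8 -> on_hand[A=24 B=53 C=23 D=26] avail[A=24 B=45 C=23 D=26] open={R10,R11,R9}
Step 20: reserve R12 D 1 -> on_hand[A=24 B=53 C=23 D=26] avail[A=24 B=45 C=23 D=25] open={R10,R11,R12,R9}
Step 21: reserve R13 C 2 -> on_hand[A=24 B=53 C=23 D=26] avail[A=24 B=45 C=21 D=25] open={R10,R11,R12,R13,R9}
Step 22: commit R11 -> on_hand[A=24 B=49 C=23 D=26] avail[A=24 B=45 C=21 D=25] open={R10,R12,R13,R9}
Final available[C] = 21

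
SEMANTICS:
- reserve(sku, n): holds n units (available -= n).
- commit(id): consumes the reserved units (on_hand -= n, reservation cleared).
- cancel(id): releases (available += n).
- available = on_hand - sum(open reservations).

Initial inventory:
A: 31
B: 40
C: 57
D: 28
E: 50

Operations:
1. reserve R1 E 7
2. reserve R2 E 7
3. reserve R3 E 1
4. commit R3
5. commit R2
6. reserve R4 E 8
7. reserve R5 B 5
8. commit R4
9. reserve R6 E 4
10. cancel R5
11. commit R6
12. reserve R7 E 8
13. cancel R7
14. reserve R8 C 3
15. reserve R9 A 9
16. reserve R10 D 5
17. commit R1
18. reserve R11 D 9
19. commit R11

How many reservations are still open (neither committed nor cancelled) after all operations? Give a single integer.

Step 1: reserve R1 E 7 -> on_hand[A=31 B=40 C=57 D=28 E=50] avail[A=31 B=40 C=57 D=28 E=43] open={R1}
Step 2: reserve R2 E 7 -> on_hand[A=31 B=40 C=57 D=28 E=50] avail[A=31 B=40 C=57 D=28 E=36] open={R1,R2}
Step 3: reserve R3 E 1 -> on_hand[A=31 B=40 C=57 D=28 E=50] avail[A=31 B=40 C=57 D=28 E=35] open={R1,R2,R3}
Step 4: commit R3 -> on_hand[A=31 B=40 C=57 D=28 E=49] avail[A=31 B=40 C=57 D=28 E=35] open={R1,R2}
Step 5: commit R2 -> on_hand[A=31 B=40 C=57 D=28 E=42] avail[A=31 B=40 C=57 D=28 E=35] open={R1}
Step 6: reserve R4 E 8 -> on_hand[A=31 B=40 C=57 D=28 E=42] avail[A=31 B=40 C=57 D=28 E=27] open={R1,R4}
Step 7: reserve R5 B 5 -> on_hand[A=31 B=40 C=57 D=28 E=42] avail[A=31 B=35 C=57 D=28 E=27] open={R1,R4,R5}
Step 8: commit R4 -> on_hand[A=31 B=40 C=57 D=28 E=34] avail[A=31 B=35 C=57 D=28 E=27] open={R1,R5}
Step 9: reserve R6 E 4 -> on_hand[A=31 B=40 C=57 D=28 E=34] avail[A=31 B=35 C=57 D=28 E=23] open={R1,R5,R6}
Step 10: cancel R5 -> on_hand[A=31 B=40 C=57 D=28 E=34] avail[A=31 B=40 C=57 D=28 E=23] open={R1,R6}
Step 11: commit R6 -> on_hand[A=31 B=40 C=57 D=28 E=30] avail[A=31 B=40 C=57 D=28 E=23] open={R1}
Step 12: reserve R7 E 8 -> on_hand[A=31 B=40 C=57 D=28 E=30] avail[A=31 B=40 C=57 D=28 E=15] open={R1,R7}
Step 13: cancel R7 -> on_hand[A=31 B=40 C=57 D=28 E=30] avail[A=31 B=40 C=57 D=28 E=23] open={R1}
Step 14: reserve R8 C 3 -> on_hand[A=31 B=40 C=57 D=28 E=30] avail[A=31 B=40 C=54 D=28 E=23] open={R1,R8}
Step 15: reserve R9 A 9 -> on_hand[A=31 B=40 C=57 D=28 E=30] avail[A=22 B=40 C=54 D=28 E=23] open={R1,R8,R9}
Step 16: reserve R10 D 5 -> on_hand[A=31 B=40 C=57 D=28 E=30] avail[A=22 B=40 C=54 D=23 E=23] open={R1,R10,R8,R9}
Step 17: commit R1 -> on_hand[A=31 B=40 C=57 D=28 E=23] avail[A=22 B=40 C=54 D=23 E=23] open={R10,R8,R9}
Step 18: reserve R11 D 9 -> on_hand[A=31 B=40 C=57 D=28 E=23] avail[A=22 B=40 C=54 D=14 E=23] open={R10,R11,R8,R9}
Step 19: commit R11 -> on_hand[A=31 B=40 C=57 D=19 E=23] avail[A=22 B=40 C=54 D=14 E=23] open={R10,R8,R9}
Open reservations: ['R10', 'R8', 'R9'] -> 3

Answer: 3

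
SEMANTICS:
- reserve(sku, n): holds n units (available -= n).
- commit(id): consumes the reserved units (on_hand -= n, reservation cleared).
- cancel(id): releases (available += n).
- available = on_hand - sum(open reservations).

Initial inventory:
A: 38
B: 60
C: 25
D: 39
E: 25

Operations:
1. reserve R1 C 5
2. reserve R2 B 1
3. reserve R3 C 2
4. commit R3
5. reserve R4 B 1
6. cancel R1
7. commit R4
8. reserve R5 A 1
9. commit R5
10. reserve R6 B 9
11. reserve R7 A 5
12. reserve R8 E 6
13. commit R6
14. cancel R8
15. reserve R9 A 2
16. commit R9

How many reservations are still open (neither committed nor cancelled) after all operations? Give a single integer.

Step 1: reserve R1 C 5 -> on_hand[A=38 B=60 C=25 D=39 E=25] avail[A=38 B=60 C=20 D=39 E=25] open={R1}
Step 2: reserve R2 B 1 -> on_hand[A=38 B=60 C=25 D=39 E=25] avail[A=38 B=59 C=20 D=39 E=25] open={R1,R2}
Step 3: reserve R3 C 2 -> on_hand[A=38 B=60 C=25 D=39 E=25] avail[A=38 B=59 C=18 D=39 E=25] open={R1,R2,R3}
Step 4: commit R3 -> on_hand[A=38 B=60 C=23 D=39 E=25] avail[A=38 B=59 C=18 D=39 E=25] open={R1,R2}
Step 5: reserve R4 B 1 -> on_hand[A=38 B=60 C=23 D=39 E=25] avail[A=38 B=58 C=18 D=39 E=25] open={R1,R2,R4}
Step 6: cancel R1 -> on_hand[A=38 B=60 C=23 D=39 E=25] avail[A=38 B=58 C=23 D=39 E=25] open={R2,R4}
Step 7: commit R4 -> on_hand[A=38 B=59 C=23 D=39 E=25] avail[A=38 B=58 C=23 D=39 E=25] open={R2}
Step 8: reserve R5 A 1 -> on_hand[A=38 B=59 C=23 D=39 E=25] avail[A=37 B=58 C=23 D=39 E=25] open={R2,R5}
Step 9: commit R5 -> on_hand[A=37 B=59 C=23 D=39 E=25] avail[A=37 B=58 C=23 D=39 E=25] open={R2}
Step 10: reserve R6 B 9 -> on_hand[A=37 B=59 C=23 D=39 E=25] avail[A=37 B=49 C=23 D=39 E=25] open={R2,R6}
Step 11: reserve R7 A 5 -> on_hand[A=37 B=59 C=23 D=39 E=25] avail[A=32 B=49 C=23 D=39 E=25] open={R2,R6,R7}
Step 12: reserve R8 E 6 -> on_hand[A=37 B=59 C=23 D=39 E=25] avail[A=32 B=49 C=23 D=39 E=19] open={R2,R6,R7,R8}
Step 13: commit R6 -> on_hand[A=37 B=50 C=23 D=39 E=25] avail[A=32 B=49 C=23 D=39 E=19] open={R2,R7,R8}
Step 14: cancel R8 -> on_hand[A=37 B=50 C=23 D=39 E=25] avail[A=32 B=49 C=23 D=39 E=25] open={R2,R7}
Step 15: reserve R9 A 2 -> on_hand[A=37 B=50 C=23 D=39 E=25] avail[A=30 B=49 C=23 D=39 E=25] open={R2,R7,R9}
Step 16: commit R9 -> on_hand[A=35 B=50 C=23 D=39 E=25] avail[A=30 B=49 C=23 D=39 E=25] open={R2,R7}
Open reservations: ['R2', 'R7'] -> 2

Answer: 2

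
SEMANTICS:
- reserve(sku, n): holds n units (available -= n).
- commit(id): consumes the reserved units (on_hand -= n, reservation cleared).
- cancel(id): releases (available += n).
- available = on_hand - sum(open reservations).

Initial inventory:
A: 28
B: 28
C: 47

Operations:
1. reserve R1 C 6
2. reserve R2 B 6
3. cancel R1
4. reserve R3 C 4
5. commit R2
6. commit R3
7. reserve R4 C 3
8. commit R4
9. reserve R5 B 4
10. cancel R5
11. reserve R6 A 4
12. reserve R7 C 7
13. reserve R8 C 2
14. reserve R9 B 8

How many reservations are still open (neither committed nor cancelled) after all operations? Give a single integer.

Step 1: reserve R1 C 6 -> on_hand[A=28 B=28 C=47] avail[A=28 B=28 C=41] open={R1}
Step 2: reserve R2 B 6 -> on_hand[A=28 B=28 C=47] avail[A=28 B=22 C=41] open={R1,R2}
Step 3: cancel R1 -> on_hand[A=28 B=28 C=47] avail[A=28 B=22 C=47] open={R2}
Step 4: reserve R3 C 4 -> on_hand[A=28 B=28 C=47] avail[A=28 B=22 C=43] open={R2,R3}
Step 5: commit R2 -> on_hand[A=28 B=22 C=47] avail[A=28 B=22 C=43] open={R3}
Step 6: commit R3 -> on_hand[A=28 B=22 C=43] avail[A=28 B=22 C=43] open={}
Step 7: reserve R4 C 3 -> on_hand[A=28 B=22 C=43] avail[A=28 B=22 C=40] open={R4}
Step 8: commit R4 -> on_hand[A=28 B=22 C=40] avail[A=28 B=22 C=40] open={}
Step 9: reserve R5 B 4 -> on_hand[A=28 B=22 C=40] avail[A=28 B=18 C=40] open={R5}
Step 10: cancel R5 -> on_hand[A=28 B=22 C=40] avail[A=28 B=22 C=40] open={}
Step 11: reserve R6 A 4 -> on_hand[A=28 B=22 C=40] avail[A=24 B=22 C=40] open={R6}
Step 12: reserve R7 C 7 -> on_hand[A=28 B=22 C=40] avail[A=24 B=22 C=33] open={R6,R7}
Step 13: reserve R8 C 2 -> on_hand[A=28 B=22 C=40] avail[A=24 B=22 C=31] open={R6,R7,R8}
Step 14: reserve R9 B 8 -> on_hand[A=28 B=22 C=40] avail[A=24 B=14 C=31] open={R6,R7,R8,R9}
Open reservations: ['R6', 'R7', 'R8', 'R9'] -> 4

Answer: 4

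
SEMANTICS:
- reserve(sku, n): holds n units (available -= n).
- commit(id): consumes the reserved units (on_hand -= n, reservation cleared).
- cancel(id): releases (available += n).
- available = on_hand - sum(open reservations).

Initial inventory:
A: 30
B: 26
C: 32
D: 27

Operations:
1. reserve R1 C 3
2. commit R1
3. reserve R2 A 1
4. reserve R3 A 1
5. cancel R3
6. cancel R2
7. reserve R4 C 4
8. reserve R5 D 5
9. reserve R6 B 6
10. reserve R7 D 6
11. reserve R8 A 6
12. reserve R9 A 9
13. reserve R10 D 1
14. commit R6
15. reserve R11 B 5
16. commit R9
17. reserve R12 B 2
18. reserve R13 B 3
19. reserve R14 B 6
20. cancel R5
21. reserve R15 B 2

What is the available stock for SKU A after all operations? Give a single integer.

Answer: 15

Derivation:
Step 1: reserve R1 C 3 -> on_hand[A=30 B=26 C=32 D=27] avail[A=30 B=26 C=29 D=27] open={R1}
Step 2: commit R1 -> on_hand[A=30 B=26 C=29 D=27] avail[A=30 B=26 C=29 D=27] open={}
Step 3: reserve R2 A 1 -> on_hand[A=30 B=26 C=29 D=27] avail[A=29 B=26 C=29 D=27] open={R2}
Step 4: reserve R3 A 1 -> on_hand[A=30 B=26 C=29 D=27] avail[A=28 B=26 C=29 D=27] open={R2,R3}
Step 5: cancel R3 -> on_hand[A=30 B=26 C=29 D=27] avail[A=29 B=26 C=29 D=27] open={R2}
Step 6: cancel R2 -> on_hand[A=30 B=26 C=29 D=27] avail[A=30 B=26 C=29 D=27] open={}
Step 7: reserve R4 C 4 -> on_hand[A=30 B=26 C=29 D=27] avail[A=30 B=26 C=25 D=27] open={R4}
Step 8: reserve R5 D 5 -> on_hand[A=30 B=26 C=29 D=27] avail[A=30 B=26 C=25 D=22] open={R4,R5}
Step 9: reserve R6 B 6 -> on_hand[A=30 B=26 C=29 D=27] avail[A=30 B=20 C=25 D=22] open={R4,R5,R6}
Step 10: reserve R7 D 6 -> on_hand[A=30 B=26 C=29 D=27] avail[A=30 B=20 C=25 D=16] open={R4,R5,R6,R7}
Step 11: reserve R8 A 6 -> on_hand[A=30 B=26 C=29 D=27] avail[A=24 B=20 C=25 D=16] open={R4,R5,R6,R7,R8}
Step 12: reserve R9 A 9 -> on_hand[A=30 B=26 C=29 D=27] avail[A=15 B=20 C=25 D=16] open={R4,R5,R6,R7,R8,R9}
Step 13: reserve R10 D 1 -> on_hand[A=30 B=26 C=29 D=27] avail[A=15 B=20 C=25 D=15] open={R10,R4,R5,R6,R7,R8,R9}
Step 14: commit R6 -> on_hand[A=30 B=20 C=29 D=27] avail[A=15 B=20 C=25 D=15] open={R10,R4,R5,R7,R8,R9}
Step 15: reserve R11 B 5 -> on_hand[A=30 B=20 C=29 D=27] avail[A=15 B=15 C=25 D=15] open={R10,R11,R4,R5,R7,R8,R9}
Step 16: commit R9 -> on_hand[A=21 B=20 C=29 D=27] avail[A=15 B=15 C=25 D=15] open={R10,R11,R4,R5,R7,R8}
Step 17: reserve R12 B 2 -> on_hand[A=21 B=20 C=29 D=27] avail[A=15 B=13 C=25 D=15] open={R10,R11,R12,R4,R5,R7,R8}
Step 18: reserve R13 B 3 -> on_hand[A=21 B=20 C=29 D=27] avail[A=15 B=10 C=25 D=15] open={R10,R11,R12,R13,R4,R5,R7,R8}
Step 19: reserve R14 B 6 -> on_hand[A=21 B=20 C=29 D=27] avail[A=15 B=4 C=25 D=15] open={R10,R11,R12,R13,R14,R4,R5,R7,R8}
Step 20: cancel R5 -> on_hand[A=21 B=20 C=29 D=27] avail[A=15 B=4 C=25 D=20] open={R10,R11,R12,R13,R14,R4,R7,R8}
Step 21: reserve R15 B 2 -> on_hand[A=21 B=20 C=29 D=27] avail[A=15 B=2 C=25 D=20] open={R10,R11,R12,R13,R14,R15,R4,R7,R8}
Final available[A] = 15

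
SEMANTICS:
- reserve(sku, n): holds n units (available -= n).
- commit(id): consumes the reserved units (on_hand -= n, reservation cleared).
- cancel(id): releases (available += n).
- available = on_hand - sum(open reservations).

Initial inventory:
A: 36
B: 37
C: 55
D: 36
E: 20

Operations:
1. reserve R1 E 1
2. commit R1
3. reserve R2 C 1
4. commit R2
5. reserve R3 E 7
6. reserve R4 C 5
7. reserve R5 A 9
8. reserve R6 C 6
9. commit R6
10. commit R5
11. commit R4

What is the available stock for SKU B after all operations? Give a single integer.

Step 1: reserve R1 E 1 -> on_hand[A=36 B=37 C=55 D=36 E=20] avail[A=36 B=37 C=55 D=36 E=19] open={R1}
Step 2: commit R1 -> on_hand[A=36 B=37 C=55 D=36 E=19] avail[A=36 B=37 C=55 D=36 E=19] open={}
Step 3: reserve R2 C 1 -> on_hand[A=36 B=37 C=55 D=36 E=19] avail[A=36 B=37 C=54 D=36 E=19] open={R2}
Step 4: commit R2 -> on_hand[A=36 B=37 C=54 D=36 E=19] avail[A=36 B=37 C=54 D=36 E=19] open={}
Step 5: reserve R3 E 7 -> on_hand[A=36 B=37 C=54 D=36 E=19] avail[A=36 B=37 C=54 D=36 E=12] open={R3}
Step 6: reserve R4 C 5 -> on_hand[A=36 B=37 C=54 D=36 E=19] avail[A=36 B=37 C=49 D=36 E=12] open={R3,R4}
Step 7: reserve R5 A 9 -> on_hand[A=36 B=37 C=54 D=36 E=19] avail[A=27 B=37 C=49 D=36 E=12] open={R3,R4,R5}
Step 8: reserve R6 C 6 -> on_hand[A=36 B=37 C=54 D=36 E=19] avail[A=27 B=37 C=43 D=36 E=12] open={R3,R4,R5,R6}
Step 9: commit R6 -> on_hand[A=36 B=37 C=48 D=36 E=19] avail[A=27 B=37 C=43 D=36 E=12] open={R3,R4,R5}
Step 10: commit R5 -> on_hand[A=27 B=37 C=48 D=36 E=19] avail[A=27 B=37 C=43 D=36 E=12] open={R3,R4}
Step 11: commit R4 -> on_hand[A=27 B=37 C=43 D=36 E=19] avail[A=27 B=37 C=43 D=36 E=12] open={R3}
Final available[B] = 37

Answer: 37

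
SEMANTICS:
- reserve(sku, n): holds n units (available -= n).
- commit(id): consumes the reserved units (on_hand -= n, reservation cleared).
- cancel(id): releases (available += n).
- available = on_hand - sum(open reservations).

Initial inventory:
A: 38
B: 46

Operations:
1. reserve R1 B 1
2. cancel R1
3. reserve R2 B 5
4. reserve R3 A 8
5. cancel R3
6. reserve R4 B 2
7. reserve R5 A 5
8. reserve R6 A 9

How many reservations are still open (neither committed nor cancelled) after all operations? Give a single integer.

Step 1: reserve R1 B 1 -> on_hand[A=38 B=46] avail[A=38 B=45] open={R1}
Step 2: cancel R1 -> on_hand[A=38 B=46] avail[A=38 B=46] open={}
Step 3: reserve R2 B 5 -> on_hand[A=38 B=46] avail[A=38 B=41] open={R2}
Step 4: reserve R3 A 8 -> on_hand[A=38 B=46] avail[A=30 B=41] open={R2,R3}
Step 5: cancel R3 -> on_hand[A=38 B=46] avail[A=38 B=41] open={R2}
Step 6: reserve R4 B 2 -> on_hand[A=38 B=46] avail[A=38 B=39] open={R2,R4}
Step 7: reserve R5 A 5 -> on_hand[A=38 B=46] avail[A=33 B=39] open={R2,R4,R5}
Step 8: reserve R6 A 9 -> on_hand[A=38 B=46] avail[A=24 B=39] open={R2,R4,R5,R6}
Open reservations: ['R2', 'R4', 'R5', 'R6'] -> 4

Answer: 4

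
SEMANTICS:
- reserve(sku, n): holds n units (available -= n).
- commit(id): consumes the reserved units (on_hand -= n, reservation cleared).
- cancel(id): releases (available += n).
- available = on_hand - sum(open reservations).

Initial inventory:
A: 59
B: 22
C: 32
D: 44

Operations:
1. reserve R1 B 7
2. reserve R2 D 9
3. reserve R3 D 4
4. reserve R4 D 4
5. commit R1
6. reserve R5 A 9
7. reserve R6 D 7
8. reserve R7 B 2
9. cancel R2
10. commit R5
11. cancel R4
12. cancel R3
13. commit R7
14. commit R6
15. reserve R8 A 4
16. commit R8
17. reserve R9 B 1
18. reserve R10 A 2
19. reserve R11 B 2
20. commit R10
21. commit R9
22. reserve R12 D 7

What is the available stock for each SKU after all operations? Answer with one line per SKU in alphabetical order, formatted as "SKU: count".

Step 1: reserve R1 B 7 -> on_hand[A=59 B=22 C=32 D=44] avail[A=59 B=15 C=32 D=44] open={R1}
Step 2: reserve R2 D 9 -> on_hand[A=59 B=22 C=32 D=44] avail[A=59 B=15 C=32 D=35] open={R1,R2}
Step 3: reserve R3 D 4 -> on_hand[A=59 B=22 C=32 D=44] avail[A=59 B=15 C=32 D=31] open={R1,R2,R3}
Step 4: reserve R4 D 4 -> on_hand[A=59 B=22 C=32 D=44] avail[A=59 B=15 C=32 D=27] open={R1,R2,R3,R4}
Step 5: commit R1 -> on_hand[A=59 B=15 C=32 D=44] avail[A=59 B=15 C=32 D=27] open={R2,R3,R4}
Step 6: reserve R5 A 9 -> on_hand[A=59 B=15 C=32 D=44] avail[A=50 B=15 C=32 D=27] open={R2,R3,R4,R5}
Step 7: reserve R6 D 7 -> on_hand[A=59 B=15 C=32 D=44] avail[A=50 B=15 C=32 D=20] open={R2,R3,R4,R5,R6}
Step 8: reserve R7 B 2 -> on_hand[A=59 B=15 C=32 D=44] avail[A=50 B=13 C=32 D=20] open={R2,R3,R4,R5,R6,R7}
Step 9: cancel R2 -> on_hand[A=59 B=15 C=32 D=44] avail[A=50 B=13 C=32 D=29] open={R3,R4,R5,R6,R7}
Step 10: commit R5 -> on_hand[A=50 B=15 C=32 D=44] avail[A=50 B=13 C=32 D=29] open={R3,R4,R6,R7}
Step 11: cancel R4 -> on_hand[A=50 B=15 C=32 D=44] avail[A=50 B=13 C=32 D=33] open={R3,R6,R7}
Step 12: cancel R3 -> on_hand[A=50 B=15 C=32 D=44] avail[A=50 B=13 C=32 D=37] open={R6,R7}
Step 13: commit R7 -> on_hand[A=50 B=13 C=32 D=44] avail[A=50 B=13 C=32 D=37] open={R6}
Step 14: commit R6 -> on_hand[A=50 B=13 C=32 D=37] avail[A=50 B=13 C=32 D=37] open={}
Step 15: reserve R8 A 4 -> on_hand[A=50 B=13 C=32 D=37] avail[A=46 B=13 C=32 D=37] open={R8}
Step 16: commit R8 -> on_hand[A=46 B=13 C=32 D=37] avail[A=46 B=13 C=32 D=37] open={}
Step 17: reserve R9 B 1 -> on_hand[A=46 B=13 C=32 D=37] avail[A=46 B=12 C=32 D=37] open={R9}
Step 18: reserve R10 A 2 -> on_hand[A=46 B=13 C=32 D=37] avail[A=44 B=12 C=32 D=37] open={R10,R9}
Step 19: reserve R11 B 2 -> on_hand[A=46 B=13 C=32 D=37] avail[A=44 B=10 C=32 D=37] open={R10,R11,R9}
Step 20: commit R10 -> on_hand[A=44 B=13 C=32 D=37] avail[A=44 B=10 C=32 D=37] open={R11,R9}
Step 21: commit R9 -> on_hand[A=44 B=12 C=32 D=37] avail[A=44 B=10 C=32 D=37] open={R11}
Step 22: reserve R12 D 7 -> on_hand[A=44 B=12 C=32 D=37] avail[A=44 B=10 C=32 D=30] open={R11,R12}

Answer: A: 44
B: 10
C: 32
D: 30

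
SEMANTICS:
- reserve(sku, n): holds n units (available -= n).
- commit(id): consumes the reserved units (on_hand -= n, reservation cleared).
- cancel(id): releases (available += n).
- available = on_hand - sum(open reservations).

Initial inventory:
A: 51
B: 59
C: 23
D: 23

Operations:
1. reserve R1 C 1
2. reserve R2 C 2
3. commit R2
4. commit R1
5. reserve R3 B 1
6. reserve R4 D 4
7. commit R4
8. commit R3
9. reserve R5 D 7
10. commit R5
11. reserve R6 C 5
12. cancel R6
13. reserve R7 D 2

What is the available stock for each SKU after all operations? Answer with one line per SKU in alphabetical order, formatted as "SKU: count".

Answer: A: 51
B: 58
C: 20
D: 10

Derivation:
Step 1: reserve R1 C 1 -> on_hand[A=51 B=59 C=23 D=23] avail[A=51 B=59 C=22 D=23] open={R1}
Step 2: reserve R2 C 2 -> on_hand[A=51 B=59 C=23 D=23] avail[A=51 B=59 C=20 D=23] open={R1,R2}
Step 3: commit R2 -> on_hand[A=51 B=59 C=21 D=23] avail[A=51 B=59 C=20 D=23] open={R1}
Step 4: commit R1 -> on_hand[A=51 B=59 C=20 D=23] avail[A=51 B=59 C=20 D=23] open={}
Step 5: reserve R3 B 1 -> on_hand[A=51 B=59 C=20 D=23] avail[A=51 B=58 C=20 D=23] open={R3}
Step 6: reserve R4 D 4 -> on_hand[A=51 B=59 C=20 D=23] avail[A=51 B=58 C=20 D=19] open={R3,R4}
Step 7: commit R4 -> on_hand[A=51 B=59 C=20 D=19] avail[A=51 B=58 C=20 D=19] open={R3}
Step 8: commit R3 -> on_hand[A=51 B=58 C=20 D=19] avail[A=51 B=58 C=20 D=19] open={}
Step 9: reserve R5 D 7 -> on_hand[A=51 B=58 C=20 D=19] avail[A=51 B=58 C=20 D=12] open={R5}
Step 10: commit R5 -> on_hand[A=51 B=58 C=20 D=12] avail[A=51 B=58 C=20 D=12] open={}
Step 11: reserve R6 C 5 -> on_hand[A=51 B=58 C=20 D=12] avail[A=51 B=58 C=15 D=12] open={R6}
Step 12: cancel R6 -> on_hand[A=51 B=58 C=20 D=12] avail[A=51 B=58 C=20 D=12] open={}
Step 13: reserve R7 D 2 -> on_hand[A=51 B=58 C=20 D=12] avail[A=51 B=58 C=20 D=10] open={R7}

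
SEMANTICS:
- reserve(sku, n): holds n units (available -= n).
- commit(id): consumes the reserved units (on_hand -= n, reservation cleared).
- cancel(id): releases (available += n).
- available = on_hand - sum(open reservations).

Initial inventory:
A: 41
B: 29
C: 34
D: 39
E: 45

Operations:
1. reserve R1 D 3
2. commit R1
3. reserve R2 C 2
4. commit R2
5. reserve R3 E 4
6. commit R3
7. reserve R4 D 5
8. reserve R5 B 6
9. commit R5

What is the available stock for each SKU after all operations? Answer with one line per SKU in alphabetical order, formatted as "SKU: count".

Step 1: reserve R1 D 3 -> on_hand[A=41 B=29 C=34 D=39 E=45] avail[A=41 B=29 C=34 D=36 E=45] open={R1}
Step 2: commit R1 -> on_hand[A=41 B=29 C=34 D=36 E=45] avail[A=41 B=29 C=34 D=36 E=45] open={}
Step 3: reserve R2 C 2 -> on_hand[A=41 B=29 C=34 D=36 E=45] avail[A=41 B=29 C=32 D=36 E=45] open={R2}
Step 4: commit R2 -> on_hand[A=41 B=29 C=32 D=36 E=45] avail[A=41 B=29 C=32 D=36 E=45] open={}
Step 5: reserve R3 E 4 -> on_hand[A=41 B=29 C=32 D=36 E=45] avail[A=41 B=29 C=32 D=36 E=41] open={R3}
Step 6: commit R3 -> on_hand[A=41 B=29 C=32 D=36 E=41] avail[A=41 B=29 C=32 D=36 E=41] open={}
Step 7: reserve R4 D 5 -> on_hand[A=41 B=29 C=32 D=36 E=41] avail[A=41 B=29 C=32 D=31 E=41] open={R4}
Step 8: reserve R5 B 6 -> on_hand[A=41 B=29 C=32 D=36 E=41] avail[A=41 B=23 C=32 D=31 E=41] open={R4,R5}
Step 9: commit R5 -> on_hand[A=41 B=23 C=32 D=36 E=41] avail[A=41 B=23 C=32 D=31 E=41] open={R4}

Answer: A: 41
B: 23
C: 32
D: 31
E: 41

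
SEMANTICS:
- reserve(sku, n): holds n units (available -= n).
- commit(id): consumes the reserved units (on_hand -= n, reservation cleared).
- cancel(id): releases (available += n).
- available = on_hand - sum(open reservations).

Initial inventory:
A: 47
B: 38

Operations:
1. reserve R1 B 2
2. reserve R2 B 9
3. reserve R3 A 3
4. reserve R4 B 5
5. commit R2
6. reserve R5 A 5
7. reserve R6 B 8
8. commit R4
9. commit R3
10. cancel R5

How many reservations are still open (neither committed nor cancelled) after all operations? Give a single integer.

Step 1: reserve R1 B 2 -> on_hand[A=47 B=38] avail[A=47 B=36] open={R1}
Step 2: reserve R2 B 9 -> on_hand[A=47 B=38] avail[A=47 B=27] open={R1,R2}
Step 3: reserve R3 A 3 -> on_hand[A=47 B=38] avail[A=44 B=27] open={R1,R2,R3}
Step 4: reserve R4 B 5 -> on_hand[A=47 B=38] avail[A=44 B=22] open={R1,R2,R3,R4}
Step 5: commit R2 -> on_hand[A=47 B=29] avail[A=44 B=22] open={R1,R3,R4}
Step 6: reserve R5 A 5 -> on_hand[A=47 B=29] avail[A=39 B=22] open={R1,R3,R4,R5}
Step 7: reserve R6 B 8 -> on_hand[A=47 B=29] avail[A=39 B=14] open={R1,R3,R4,R5,R6}
Step 8: commit R4 -> on_hand[A=47 B=24] avail[A=39 B=14] open={R1,R3,R5,R6}
Step 9: commit R3 -> on_hand[A=44 B=24] avail[A=39 B=14] open={R1,R5,R6}
Step 10: cancel R5 -> on_hand[A=44 B=24] avail[A=44 B=14] open={R1,R6}
Open reservations: ['R1', 'R6'] -> 2

Answer: 2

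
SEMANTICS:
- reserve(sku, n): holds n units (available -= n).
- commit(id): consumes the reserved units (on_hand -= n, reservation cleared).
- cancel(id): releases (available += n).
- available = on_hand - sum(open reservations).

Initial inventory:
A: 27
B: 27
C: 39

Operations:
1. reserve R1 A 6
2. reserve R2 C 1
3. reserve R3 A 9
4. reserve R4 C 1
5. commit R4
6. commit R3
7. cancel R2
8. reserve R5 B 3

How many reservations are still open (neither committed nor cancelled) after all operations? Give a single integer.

Answer: 2

Derivation:
Step 1: reserve R1 A 6 -> on_hand[A=27 B=27 C=39] avail[A=21 B=27 C=39] open={R1}
Step 2: reserve R2 C 1 -> on_hand[A=27 B=27 C=39] avail[A=21 B=27 C=38] open={R1,R2}
Step 3: reserve R3 A 9 -> on_hand[A=27 B=27 C=39] avail[A=12 B=27 C=38] open={R1,R2,R3}
Step 4: reserve R4 C 1 -> on_hand[A=27 B=27 C=39] avail[A=12 B=27 C=37] open={R1,R2,R3,R4}
Step 5: commit R4 -> on_hand[A=27 B=27 C=38] avail[A=12 B=27 C=37] open={R1,R2,R3}
Step 6: commit R3 -> on_hand[A=18 B=27 C=38] avail[A=12 B=27 C=37] open={R1,R2}
Step 7: cancel R2 -> on_hand[A=18 B=27 C=38] avail[A=12 B=27 C=38] open={R1}
Step 8: reserve R5 B 3 -> on_hand[A=18 B=27 C=38] avail[A=12 B=24 C=38] open={R1,R5}
Open reservations: ['R1', 'R5'] -> 2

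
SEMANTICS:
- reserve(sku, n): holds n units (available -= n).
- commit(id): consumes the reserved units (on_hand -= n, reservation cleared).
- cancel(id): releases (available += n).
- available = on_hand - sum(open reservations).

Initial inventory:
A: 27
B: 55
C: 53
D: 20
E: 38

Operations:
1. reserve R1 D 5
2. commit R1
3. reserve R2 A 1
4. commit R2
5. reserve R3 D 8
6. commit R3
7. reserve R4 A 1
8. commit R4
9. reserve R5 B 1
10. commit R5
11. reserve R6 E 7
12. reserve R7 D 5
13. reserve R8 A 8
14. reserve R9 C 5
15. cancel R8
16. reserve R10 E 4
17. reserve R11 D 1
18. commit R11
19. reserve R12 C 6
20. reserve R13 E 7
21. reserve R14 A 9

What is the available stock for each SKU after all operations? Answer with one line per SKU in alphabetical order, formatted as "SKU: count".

Step 1: reserve R1 D 5 -> on_hand[A=27 B=55 C=53 D=20 E=38] avail[A=27 B=55 C=53 D=15 E=38] open={R1}
Step 2: commit R1 -> on_hand[A=27 B=55 C=53 D=15 E=38] avail[A=27 B=55 C=53 D=15 E=38] open={}
Step 3: reserve R2 A 1 -> on_hand[A=27 B=55 C=53 D=15 E=38] avail[A=26 B=55 C=53 D=15 E=38] open={R2}
Step 4: commit R2 -> on_hand[A=26 B=55 C=53 D=15 E=38] avail[A=26 B=55 C=53 D=15 E=38] open={}
Step 5: reserve R3 D 8 -> on_hand[A=26 B=55 C=53 D=15 E=38] avail[A=26 B=55 C=53 D=7 E=38] open={R3}
Step 6: commit R3 -> on_hand[A=26 B=55 C=53 D=7 E=38] avail[A=26 B=55 C=53 D=7 E=38] open={}
Step 7: reserve R4 A 1 -> on_hand[A=26 B=55 C=53 D=7 E=38] avail[A=25 B=55 C=53 D=7 E=38] open={R4}
Step 8: commit R4 -> on_hand[A=25 B=55 C=53 D=7 E=38] avail[A=25 B=55 C=53 D=7 E=38] open={}
Step 9: reserve R5 B 1 -> on_hand[A=25 B=55 C=53 D=7 E=38] avail[A=25 B=54 C=53 D=7 E=38] open={R5}
Step 10: commit R5 -> on_hand[A=25 B=54 C=53 D=7 E=38] avail[A=25 B=54 C=53 D=7 E=38] open={}
Step 11: reserve R6 E 7 -> on_hand[A=25 B=54 C=53 D=7 E=38] avail[A=25 B=54 C=53 D=7 E=31] open={R6}
Step 12: reserve R7 D 5 -> on_hand[A=25 B=54 C=53 D=7 E=38] avail[A=25 B=54 C=53 D=2 E=31] open={R6,R7}
Step 13: reserve R8 A 8 -> on_hand[A=25 B=54 C=53 D=7 E=38] avail[A=17 B=54 C=53 D=2 E=31] open={R6,R7,R8}
Step 14: reserve R9 C 5 -> on_hand[A=25 B=54 C=53 D=7 E=38] avail[A=17 B=54 C=48 D=2 E=31] open={R6,R7,R8,R9}
Step 15: cancel R8 -> on_hand[A=25 B=54 C=53 D=7 E=38] avail[A=25 B=54 C=48 D=2 E=31] open={R6,R7,R9}
Step 16: reserve R10 E 4 -> on_hand[A=25 B=54 C=53 D=7 E=38] avail[A=25 B=54 C=48 D=2 E=27] open={R10,R6,R7,R9}
Step 17: reserve R11 D 1 -> on_hand[A=25 B=54 C=53 D=7 E=38] avail[A=25 B=54 C=48 D=1 E=27] open={R10,R11,R6,R7,R9}
Step 18: commit R11 -> on_hand[A=25 B=54 C=53 D=6 E=38] avail[A=25 B=54 C=48 D=1 E=27] open={R10,R6,R7,R9}
Step 19: reserve R12 C 6 -> on_hand[A=25 B=54 C=53 D=6 E=38] avail[A=25 B=54 C=42 D=1 E=27] open={R10,R12,R6,R7,R9}
Step 20: reserve R13 E 7 -> on_hand[A=25 B=54 C=53 D=6 E=38] avail[A=25 B=54 C=42 D=1 E=20] open={R10,R12,R13,R6,R7,R9}
Step 21: reserve R14 A 9 -> on_hand[A=25 B=54 C=53 D=6 E=38] avail[A=16 B=54 C=42 D=1 E=20] open={R10,R12,R13,R14,R6,R7,R9}

Answer: A: 16
B: 54
C: 42
D: 1
E: 20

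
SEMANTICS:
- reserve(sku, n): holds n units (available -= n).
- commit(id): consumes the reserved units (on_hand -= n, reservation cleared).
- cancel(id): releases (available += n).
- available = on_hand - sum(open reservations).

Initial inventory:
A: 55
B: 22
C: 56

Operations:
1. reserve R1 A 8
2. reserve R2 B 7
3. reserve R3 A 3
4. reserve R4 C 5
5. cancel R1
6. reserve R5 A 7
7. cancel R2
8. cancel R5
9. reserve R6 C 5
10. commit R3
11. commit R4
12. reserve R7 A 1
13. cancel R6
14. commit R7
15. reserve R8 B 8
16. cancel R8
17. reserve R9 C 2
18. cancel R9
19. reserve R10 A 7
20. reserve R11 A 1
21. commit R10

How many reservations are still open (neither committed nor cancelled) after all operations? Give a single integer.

Answer: 1

Derivation:
Step 1: reserve R1 A 8 -> on_hand[A=55 B=22 C=56] avail[A=47 B=22 C=56] open={R1}
Step 2: reserve R2 B 7 -> on_hand[A=55 B=22 C=56] avail[A=47 B=15 C=56] open={R1,R2}
Step 3: reserve R3 A 3 -> on_hand[A=55 B=22 C=56] avail[A=44 B=15 C=56] open={R1,R2,R3}
Step 4: reserve R4 C 5 -> on_hand[A=55 B=22 C=56] avail[A=44 B=15 C=51] open={R1,R2,R3,R4}
Step 5: cancel R1 -> on_hand[A=55 B=22 C=56] avail[A=52 B=15 C=51] open={R2,R3,R4}
Step 6: reserve R5 A 7 -> on_hand[A=55 B=22 C=56] avail[A=45 B=15 C=51] open={R2,R3,R4,R5}
Step 7: cancel R2 -> on_hand[A=55 B=22 C=56] avail[A=45 B=22 C=51] open={R3,R4,R5}
Step 8: cancel R5 -> on_hand[A=55 B=22 C=56] avail[A=52 B=22 C=51] open={R3,R4}
Step 9: reserve R6 C 5 -> on_hand[A=55 B=22 C=56] avail[A=52 B=22 C=46] open={R3,R4,R6}
Step 10: commit R3 -> on_hand[A=52 B=22 C=56] avail[A=52 B=22 C=46] open={R4,R6}
Step 11: commit R4 -> on_hand[A=52 B=22 C=51] avail[A=52 B=22 C=46] open={R6}
Step 12: reserve R7 A 1 -> on_hand[A=52 B=22 C=51] avail[A=51 B=22 C=46] open={R6,R7}
Step 13: cancel R6 -> on_hand[A=52 B=22 C=51] avail[A=51 B=22 C=51] open={R7}
Step 14: commit R7 -> on_hand[A=51 B=22 C=51] avail[A=51 B=22 C=51] open={}
Step 15: reserve R8 B 8 -> on_hand[A=51 B=22 C=51] avail[A=51 B=14 C=51] open={R8}
Step 16: cancel R8 -> on_hand[A=51 B=22 C=51] avail[A=51 B=22 C=51] open={}
Step 17: reserve R9 C 2 -> on_hand[A=51 B=22 C=51] avail[A=51 B=22 C=49] open={R9}
Step 18: cancel R9 -> on_hand[A=51 B=22 C=51] avail[A=51 B=22 C=51] open={}
Step 19: reserve R10 A 7 -> on_hand[A=51 B=22 C=51] avail[A=44 B=22 C=51] open={R10}
Step 20: reserve R11 A 1 -> on_hand[A=51 B=22 C=51] avail[A=43 B=22 C=51] open={R10,R11}
Step 21: commit R10 -> on_hand[A=44 B=22 C=51] avail[A=43 B=22 C=51] open={R11}
Open reservations: ['R11'] -> 1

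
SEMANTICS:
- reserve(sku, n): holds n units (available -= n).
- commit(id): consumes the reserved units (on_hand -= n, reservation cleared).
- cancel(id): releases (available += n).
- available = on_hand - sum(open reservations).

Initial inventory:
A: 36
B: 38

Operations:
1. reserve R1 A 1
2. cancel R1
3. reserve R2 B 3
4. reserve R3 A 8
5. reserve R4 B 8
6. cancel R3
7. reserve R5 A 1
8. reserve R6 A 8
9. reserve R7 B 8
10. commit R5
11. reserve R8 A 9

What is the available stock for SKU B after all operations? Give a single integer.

Step 1: reserve R1 A 1 -> on_hand[A=36 B=38] avail[A=35 B=38] open={R1}
Step 2: cancel R1 -> on_hand[A=36 B=38] avail[A=36 B=38] open={}
Step 3: reserve R2 B 3 -> on_hand[A=36 B=38] avail[A=36 B=35] open={R2}
Step 4: reserve R3 A 8 -> on_hand[A=36 B=38] avail[A=28 B=35] open={R2,R3}
Step 5: reserve R4 B 8 -> on_hand[A=36 B=38] avail[A=28 B=27] open={R2,R3,R4}
Step 6: cancel R3 -> on_hand[A=36 B=38] avail[A=36 B=27] open={R2,R4}
Step 7: reserve R5 A 1 -> on_hand[A=36 B=38] avail[A=35 B=27] open={R2,R4,R5}
Step 8: reserve R6 A 8 -> on_hand[A=36 B=38] avail[A=27 B=27] open={R2,R4,R5,R6}
Step 9: reserve R7 B 8 -> on_hand[A=36 B=38] avail[A=27 B=19] open={R2,R4,R5,R6,R7}
Step 10: commit R5 -> on_hand[A=35 B=38] avail[A=27 B=19] open={R2,R4,R6,R7}
Step 11: reserve R8 A 9 -> on_hand[A=35 B=38] avail[A=18 B=19] open={R2,R4,R6,R7,R8}
Final available[B] = 19

Answer: 19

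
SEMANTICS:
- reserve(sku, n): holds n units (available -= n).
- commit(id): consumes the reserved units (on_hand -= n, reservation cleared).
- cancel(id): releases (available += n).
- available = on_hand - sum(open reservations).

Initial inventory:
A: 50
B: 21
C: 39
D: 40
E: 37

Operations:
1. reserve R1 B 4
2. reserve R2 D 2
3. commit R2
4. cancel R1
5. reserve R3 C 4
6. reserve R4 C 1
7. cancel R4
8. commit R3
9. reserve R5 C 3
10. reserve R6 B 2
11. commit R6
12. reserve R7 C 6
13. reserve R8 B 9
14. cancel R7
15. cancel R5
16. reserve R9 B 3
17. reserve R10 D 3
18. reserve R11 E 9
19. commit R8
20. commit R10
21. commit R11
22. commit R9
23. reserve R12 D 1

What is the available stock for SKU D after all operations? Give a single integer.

Answer: 34

Derivation:
Step 1: reserve R1 B 4 -> on_hand[A=50 B=21 C=39 D=40 E=37] avail[A=50 B=17 C=39 D=40 E=37] open={R1}
Step 2: reserve R2 D 2 -> on_hand[A=50 B=21 C=39 D=40 E=37] avail[A=50 B=17 C=39 D=38 E=37] open={R1,R2}
Step 3: commit R2 -> on_hand[A=50 B=21 C=39 D=38 E=37] avail[A=50 B=17 C=39 D=38 E=37] open={R1}
Step 4: cancel R1 -> on_hand[A=50 B=21 C=39 D=38 E=37] avail[A=50 B=21 C=39 D=38 E=37] open={}
Step 5: reserve R3 C 4 -> on_hand[A=50 B=21 C=39 D=38 E=37] avail[A=50 B=21 C=35 D=38 E=37] open={R3}
Step 6: reserve R4 C 1 -> on_hand[A=50 B=21 C=39 D=38 E=37] avail[A=50 B=21 C=34 D=38 E=37] open={R3,R4}
Step 7: cancel R4 -> on_hand[A=50 B=21 C=39 D=38 E=37] avail[A=50 B=21 C=35 D=38 E=37] open={R3}
Step 8: commit R3 -> on_hand[A=50 B=21 C=35 D=38 E=37] avail[A=50 B=21 C=35 D=38 E=37] open={}
Step 9: reserve R5 C 3 -> on_hand[A=50 B=21 C=35 D=38 E=37] avail[A=50 B=21 C=32 D=38 E=37] open={R5}
Step 10: reserve R6 B 2 -> on_hand[A=50 B=21 C=35 D=38 E=37] avail[A=50 B=19 C=32 D=38 E=37] open={R5,R6}
Step 11: commit R6 -> on_hand[A=50 B=19 C=35 D=38 E=37] avail[A=50 B=19 C=32 D=38 E=37] open={R5}
Step 12: reserve R7 C 6 -> on_hand[A=50 B=19 C=35 D=38 E=37] avail[A=50 B=19 C=26 D=38 E=37] open={R5,R7}
Step 13: reserve R8 B 9 -> on_hand[A=50 B=19 C=35 D=38 E=37] avail[A=50 B=10 C=26 D=38 E=37] open={R5,R7,R8}
Step 14: cancel R7 -> on_hand[A=50 B=19 C=35 D=38 E=37] avail[A=50 B=10 C=32 D=38 E=37] open={R5,R8}
Step 15: cancel R5 -> on_hand[A=50 B=19 C=35 D=38 E=37] avail[A=50 B=10 C=35 D=38 E=37] open={R8}
Step 16: reserve R9 B 3 -> on_hand[A=50 B=19 C=35 D=38 E=37] avail[A=50 B=7 C=35 D=38 E=37] open={R8,R9}
Step 17: reserve R10 D 3 -> on_hand[A=50 B=19 C=35 D=38 E=37] avail[A=50 B=7 C=35 D=35 E=37] open={R10,R8,R9}
Step 18: reserve R11 E 9 -> on_hand[A=50 B=19 C=35 D=38 E=37] avail[A=50 B=7 C=35 D=35 E=28] open={R10,R11,R8,R9}
Step 19: commit R8 -> on_hand[A=50 B=10 C=35 D=38 E=37] avail[A=50 B=7 C=35 D=35 E=28] open={R10,R11,R9}
Step 20: commit R10 -> on_hand[A=50 B=10 C=35 D=35 E=37] avail[A=50 B=7 C=35 D=35 E=28] open={R11,R9}
Step 21: commit R11 -> on_hand[A=50 B=10 C=35 D=35 E=28] avail[A=50 B=7 C=35 D=35 E=28] open={R9}
Step 22: commit R9 -> on_hand[A=50 B=7 C=35 D=35 E=28] avail[A=50 B=7 C=35 D=35 E=28] open={}
Step 23: reserve R12 D 1 -> on_hand[A=50 B=7 C=35 D=35 E=28] avail[A=50 B=7 C=35 D=34 E=28] open={R12}
Final available[D] = 34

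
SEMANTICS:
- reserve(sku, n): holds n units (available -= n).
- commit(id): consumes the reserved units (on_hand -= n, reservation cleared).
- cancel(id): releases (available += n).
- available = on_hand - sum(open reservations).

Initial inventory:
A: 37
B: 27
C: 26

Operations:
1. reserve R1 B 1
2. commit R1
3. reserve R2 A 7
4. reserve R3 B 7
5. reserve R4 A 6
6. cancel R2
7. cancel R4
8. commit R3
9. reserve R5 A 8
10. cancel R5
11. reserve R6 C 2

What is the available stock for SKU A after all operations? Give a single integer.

Answer: 37

Derivation:
Step 1: reserve R1 B 1 -> on_hand[A=37 B=27 C=26] avail[A=37 B=26 C=26] open={R1}
Step 2: commit R1 -> on_hand[A=37 B=26 C=26] avail[A=37 B=26 C=26] open={}
Step 3: reserve R2 A 7 -> on_hand[A=37 B=26 C=26] avail[A=30 B=26 C=26] open={R2}
Step 4: reserve R3 B 7 -> on_hand[A=37 B=26 C=26] avail[A=30 B=19 C=26] open={R2,R3}
Step 5: reserve R4 A 6 -> on_hand[A=37 B=26 C=26] avail[A=24 B=19 C=26] open={R2,R3,R4}
Step 6: cancel R2 -> on_hand[A=37 B=26 C=26] avail[A=31 B=19 C=26] open={R3,R4}
Step 7: cancel R4 -> on_hand[A=37 B=26 C=26] avail[A=37 B=19 C=26] open={R3}
Step 8: commit R3 -> on_hand[A=37 B=19 C=26] avail[A=37 B=19 C=26] open={}
Step 9: reserve R5 A 8 -> on_hand[A=37 B=19 C=26] avail[A=29 B=19 C=26] open={R5}
Step 10: cancel R5 -> on_hand[A=37 B=19 C=26] avail[A=37 B=19 C=26] open={}
Step 11: reserve R6 C 2 -> on_hand[A=37 B=19 C=26] avail[A=37 B=19 C=24] open={R6}
Final available[A] = 37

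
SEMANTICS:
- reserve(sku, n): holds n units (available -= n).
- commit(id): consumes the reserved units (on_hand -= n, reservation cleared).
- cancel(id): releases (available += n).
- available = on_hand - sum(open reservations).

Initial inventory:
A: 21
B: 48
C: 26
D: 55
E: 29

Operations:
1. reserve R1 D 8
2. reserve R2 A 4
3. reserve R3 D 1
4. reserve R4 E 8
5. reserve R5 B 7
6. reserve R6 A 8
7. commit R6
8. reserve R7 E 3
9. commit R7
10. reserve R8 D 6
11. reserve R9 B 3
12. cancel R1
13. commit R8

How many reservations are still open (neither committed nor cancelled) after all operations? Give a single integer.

Step 1: reserve R1 D 8 -> on_hand[A=21 B=48 C=26 D=55 E=29] avail[A=21 B=48 C=26 D=47 E=29] open={R1}
Step 2: reserve R2 A 4 -> on_hand[A=21 B=48 C=26 D=55 E=29] avail[A=17 B=48 C=26 D=47 E=29] open={R1,R2}
Step 3: reserve R3 D 1 -> on_hand[A=21 B=48 C=26 D=55 E=29] avail[A=17 B=48 C=26 D=46 E=29] open={R1,R2,R3}
Step 4: reserve R4 E 8 -> on_hand[A=21 B=48 C=26 D=55 E=29] avail[A=17 B=48 C=26 D=46 E=21] open={R1,R2,R3,R4}
Step 5: reserve R5 B 7 -> on_hand[A=21 B=48 C=26 D=55 E=29] avail[A=17 B=41 C=26 D=46 E=21] open={R1,R2,R3,R4,R5}
Step 6: reserve R6 A 8 -> on_hand[A=21 B=48 C=26 D=55 E=29] avail[A=9 B=41 C=26 D=46 E=21] open={R1,R2,R3,R4,R5,R6}
Step 7: commit R6 -> on_hand[A=13 B=48 C=26 D=55 E=29] avail[A=9 B=41 C=26 D=46 E=21] open={R1,R2,R3,R4,R5}
Step 8: reserve R7 E 3 -> on_hand[A=13 B=48 C=26 D=55 E=29] avail[A=9 B=41 C=26 D=46 E=18] open={R1,R2,R3,R4,R5,R7}
Step 9: commit R7 -> on_hand[A=13 B=48 C=26 D=55 E=26] avail[A=9 B=41 C=26 D=46 E=18] open={R1,R2,R3,R4,R5}
Step 10: reserve R8 D 6 -> on_hand[A=13 B=48 C=26 D=55 E=26] avail[A=9 B=41 C=26 D=40 E=18] open={R1,R2,R3,R4,R5,R8}
Step 11: reserve R9 B 3 -> on_hand[A=13 B=48 C=26 D=55 E=26] avail[A=9 B=38 C=26 D=40 E=18] open={R1,R2,R3,R4,R5,R8,R9}
Step 12: cancel R1 -> on_hand[A=13 B=48 C=26 D=55 E=26] avail[A=9 B=38 C=26 D=48 E=18] open={R2,R3,R4,R5,R8,R9}
Step 13: commit R8 -> on_hand[A=13 B=48 C=26 D=49 E=26] avail[A=9 B=38 C=26 D=48 E=18] open={R2,R3,R4,R5,R9}
Open reservations: ['R2', 'R3', 'R4', 'R5', 'R9'] -> 5

Answer: 5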